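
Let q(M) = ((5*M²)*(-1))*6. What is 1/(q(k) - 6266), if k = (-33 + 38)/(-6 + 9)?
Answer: -3/19048 ≈ -0.00015750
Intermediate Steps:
k = 5/3 ≈ 1.6667
q(M) = -30*M² (q(M) = -5*M²*6 = -30*M²)
1/(q(k) - 6266) = 1/(-30*(5/3)² - 6266) = 1/(-30*25/9 - 6266) = 1/(-250/3 - 6266) = 1/(-19048/3) = -3/19048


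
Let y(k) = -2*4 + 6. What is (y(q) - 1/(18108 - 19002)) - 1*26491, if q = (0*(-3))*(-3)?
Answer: -23684741/894 ≈ -26493.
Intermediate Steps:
q = 0 (q = 0*(-3) = 0)
y(k) = -2 (y(k) = -8 + 6 = -2)
(y(q) - 1/(18108 - 19002)) - 1*26491 = (-2 - 1/(18108 - 19002)) - 1*26491 = (-2 - 1/(-894)) - 26491 = (-2 - 1*(-1/894)) - 26491 = (-2 + 1/894) - 26491 = -1787/894 - 26491 = -23684741/894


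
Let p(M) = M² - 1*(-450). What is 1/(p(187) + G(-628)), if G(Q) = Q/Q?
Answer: 1/35420 ≈ 2.8233e-5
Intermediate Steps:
p(M) = 450 + M² (p(M) = M² + 450 = 450 + M²)
G(Q) = 1
1/(p(187) + G(-628)) = 1/((450 + 187²) + 1) = 1/((450 + 34969) + 1) = 1/(35419 + 1) = 1/35420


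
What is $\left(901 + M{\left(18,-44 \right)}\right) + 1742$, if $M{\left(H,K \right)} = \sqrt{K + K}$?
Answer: $2643 + 2 i \sqrt{22} \approx 2643.0 + 9.3808 i$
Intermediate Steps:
$M{\left(H,K \right)} = \sqrt{2} \sqrt{K}$ ($M{\left(H,K \right)} = \sqrt{2 K} = \sqrt{2} \sqrt{K}$)
$\left(901 + M{\left(18,-44 \right)}\right) + 1742 = \left(901 + \sqrt{2} \sqrt{-44}\right) + 1742 = \left(901 + \sqrt{2} \cdot 2 i \sqrt{11}\right) + 1742 = \left(901 + 2 i \sqrt{22}\right) + 1742 = 2643 + 2 i \sqrt{22}$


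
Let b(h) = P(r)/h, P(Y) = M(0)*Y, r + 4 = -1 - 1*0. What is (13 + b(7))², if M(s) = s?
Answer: 169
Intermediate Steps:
r = -5 (r = -4 + (-1 - 1*0) = -4 + (-1 + 0) = -4 - 1 = -5)
P(Y) = 0 (P(Y) = 0*Y = 0)
b(h) = 0 (b(h) = 0/h = 0)
(13 + b(7))² = (13 + 0)² = 13² = 169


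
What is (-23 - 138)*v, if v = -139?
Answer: 22379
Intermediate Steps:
(-23 - 138)*v = (-23 - 138)*(-139) = -161*(-139) = 22379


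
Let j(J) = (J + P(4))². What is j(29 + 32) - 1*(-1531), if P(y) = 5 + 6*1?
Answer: 6715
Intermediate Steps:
P(y) = 11 (P(y) = 5 + 6 = 11)
j(J) = (11 + J)² (j(J) = (J + 11)² = (11 + J)²)
j(29 + 32) - 1*(-1531) = (11 + (29 + 32))² - 1*(-1531) = (11 + 61)² + 1531 = 72² + 1531 = 5184 + 1531 = 6715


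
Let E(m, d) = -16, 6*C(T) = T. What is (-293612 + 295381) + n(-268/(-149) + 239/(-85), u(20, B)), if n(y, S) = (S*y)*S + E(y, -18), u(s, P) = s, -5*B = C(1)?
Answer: 3413869/2533 ≈ 1347.8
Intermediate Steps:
C(T) = T/6
B = -1/30 ≈ -0.033333
n(y, S) = -16 + y*S² (n(y, S) = (S*y)*S - 16 = y*S² - 16 = -16 + y*S²)
(-293612 + 295381) + n(-268/(-149) + 239/(-85), u(20, B)) = (-293612 + 295381) + (-16 + (-268/(-149) + 239/(-85))*20²) = 1769 + (-16 + (-268*(-1/149) + 239*(-1/85))*400) = 1769 + (-16 + (268/149 - 239/85)*400) = 1769 + (-16 - 12831/12665*400) = 1769 + (-16 - 1026480/2533) = 1769 - 1067008/2533 = 3413869/2533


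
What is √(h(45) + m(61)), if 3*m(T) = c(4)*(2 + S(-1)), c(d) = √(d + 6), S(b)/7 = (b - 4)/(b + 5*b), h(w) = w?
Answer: √(1620 + 94*√10)/6 ≈ 7.2977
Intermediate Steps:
S(b) = 7*(-4 + b)/(6*b) (S(b) = 7*((b - 4)/(b + 5*b)) = 7*((-4 + b)/((6*b))) = 7*((-4 + b)*(1/(6*b))) = 7*((-4 + b)/(6*b)) = 7*(-4 + b)/(6*b))
c(d) = √(6 + d)
m(T) = 47*√10/18 (m(T) = (√(6 + 4)*(2 + (7/6)*(-4 - 1)/(-1)))/3 = (√10*(2 + (7/6)*(-1)*(-5)))/3 = (√10*(2 + 35/6))/3 = (√10*(47/6))/3 = (47*√10/6)/3 = 47*√10/18)
√(h(45) + m(61)) = √(45 + 47*√10/18)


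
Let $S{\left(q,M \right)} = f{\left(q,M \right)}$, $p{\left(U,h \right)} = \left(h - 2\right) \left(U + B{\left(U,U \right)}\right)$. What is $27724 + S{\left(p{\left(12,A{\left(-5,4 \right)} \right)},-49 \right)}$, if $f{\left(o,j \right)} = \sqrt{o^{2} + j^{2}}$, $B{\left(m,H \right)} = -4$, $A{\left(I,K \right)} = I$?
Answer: $27724 + 7 \sqrt{113} \approx 27798.0$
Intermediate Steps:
$f{\left(o,j \right)} = \sqrt{j^{2} + o^{2}}$
$p{\left(U,h \right)} = \left(-4 + U\right) \left(-2 + h\right)$ ($p{\left(U,h \right)} = \left(h - 2\right) \left(U - 4\right) = \left(-2 + h\right) \left(-4 + U\right) = \left(-4 + U\right) \left(-2 + h\right)$)
$S{\left(q,M \right)} = \sqrt{M^{2} + q^{2}}$
$27724 + S{\left(p{\left(12,A{\left(-5,4 \right)} \right)},-49 \right)} = 27724 + \sqrt{\left(-49\right)^{2} + \left(8 - -20 - 24 + 12 \left(-5\right)\right)^{2}} = 27724 + \sqrt{2401 + \left(8 + 20 - 24 - 60\right)^{2}} = 27724 + \sqrt{2401 + \left(-56\right)^{2}} = 27724 + \sqrt{2401 + 3136} = 27724 + \sqrt{5537} = 27724 + 7 \sqrt{113}$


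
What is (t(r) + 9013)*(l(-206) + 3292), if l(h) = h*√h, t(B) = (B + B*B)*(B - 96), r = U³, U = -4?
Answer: -2094064244 + 131038042*I*√206 ≈ -2.0941e+9 + 1.8808e+9*I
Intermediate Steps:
r = -64 (r = (-4)³ = -64)
t(B) = (-96 + B)*(B + B²) (t(B) = (B + B²)*(-96 + B) = (-96 + B)*(B + B²))
l(h) = h^(3/2)
(t(r) + 9013)*(l(-206) + 3292) = (-64*(-96 + (-64)² - 95*(-64)) + 9013)*((-206)^(3/2) + 3292) = (-64*(-96 + 4096 + 6080) + 9013)*(-206*I*√206 + 3292) = (-64*10080 + 9013)*(3292 - 206*I*√206) = (-645120 + 9013)*(3292 - 206*I*√206) = -636107*(3292 - 206*I*√206) = -2094064244 + 131038042*I*√206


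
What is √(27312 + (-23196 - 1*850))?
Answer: √3266 ≈ 57.149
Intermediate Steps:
√(27312 + (-23196 - 1*850)) = √(27312 + (-23196 - 850)) = √(27312 - 24046) = √3266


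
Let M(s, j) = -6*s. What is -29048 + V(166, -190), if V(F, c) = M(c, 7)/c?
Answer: -29054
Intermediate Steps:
V(F, c) = -6 (V(F, c) = (-6*c)/c = -6)
-29048 + V(166, -190) = -29048 - 6 = -29054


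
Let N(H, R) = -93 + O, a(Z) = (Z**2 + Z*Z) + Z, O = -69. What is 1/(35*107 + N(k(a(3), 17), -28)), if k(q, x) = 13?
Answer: 1/3583 ≈ 0.00027910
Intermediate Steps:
a(Z) = Z + 2*Z**2 (a(Z) = (Z**2 + Z**2) + Z = 2*Z**2 + Z = Z + 2*Z**2)
N(H, R) = -162 (N(H, R) = -93 - 69 = -162)
1/(35*107 + N(k(a(3), 17), -28)) = 1/(35*107 - 162) = 1/(3745 - 162) = 1/3583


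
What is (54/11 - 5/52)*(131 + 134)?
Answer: 729545/572 ≈ 1275.4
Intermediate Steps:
(54/11 - 5/52)*(131 + 134) = (54*(1/11) - 5*1/52)*265 = (54/11 - 5/52)*265 = (2753/572)*265 = 729545/572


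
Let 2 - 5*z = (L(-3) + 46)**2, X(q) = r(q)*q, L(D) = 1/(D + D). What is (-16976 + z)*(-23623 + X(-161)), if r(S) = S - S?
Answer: 73969117159/180 ≈ 4.1094e+8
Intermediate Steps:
L(D) = 1/(2*D)
r(S) = 0
X(q) = 0 (X(q) = 0*q = 0)
z = -75553/180 (z = 2/5 - ((1/2)/(-3) + 46)**2/5 = 2/5 - ((1/2)*(-1/3) + 46)**2/5 = 2/5 - (-1/6 + 46)**2/5 = 2/5 - (275/6)**2/5 = 2/5 - 1/5*75625/36 = 2/5 - 15125/36 = -75553/180 ≈ -419.74)
(-16976 + z)*(-23623 + X(-161)) = (-16976 - 75553/180)*(-23623 + 0) = -3131233/180*(-23623) = 73969117159/180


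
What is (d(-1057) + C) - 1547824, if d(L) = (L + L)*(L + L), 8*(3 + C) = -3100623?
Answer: 20268729/8 ≈ 2.5336e+6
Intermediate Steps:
C = -3100647/8 (C = -3 + (⅛)*(-3100623) = -3 - 3100623/8 = -3100647/8 ≈ -3.8758e+5)
d(L) = 4*L² (d(L) = (2*L)*(2*L) = 4*L²)
(d(-1057) + C) - 1547824 = (4*(-1057)² - 3100647/8) - 1547824 = (4*1117249 - 3100647/8) - 1547824 = (4468996 - 3100647/8) - 1547824 = 32651321/8 - 1547824 = 20268729/8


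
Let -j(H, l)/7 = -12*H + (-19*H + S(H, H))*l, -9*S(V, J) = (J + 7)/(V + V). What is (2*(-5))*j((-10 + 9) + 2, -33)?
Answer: 132230/3 ≈ 44077.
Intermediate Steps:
S(V, J) = -(7 + J)/(18*V) (S(V, J) = -(J + 7)/(9*(V + V)) = -(7 + J)/(9*(2*V)) = -(7 + J)*1/(2*V)/9 = -(7 + J)/(18*V))
j(H, l) = 84*H - 7*l*(-19*H + (-7 - H)/(18*H)) (j(H, l) = -7*(-12*H + (-19*H + (-7 - H)/(18*H))*l) = -7*(-12*H + l*(-19*H + (-7 - H)/(18*H))) = 84*H - 7*l*(-19*H + (-7 - H)/(18*H)))
(2*(-5))*j((-10 + 9) + 2, -33) = (2*(-5))*(7*(-33*(7 + ((-10 + 9) + 2)) + 18*((-10 + 9) + 2)²*(12 + 19*(-33)))/(18*((-10 + 9) + 2))) = -35*(-33*(7 + (-1 + 2)) + 18*(-1 + 2)²*(12 - 627))/(9*(-1 + 2)) = -35*(-33*(7 + 1) + 18*1²*(-615))/(9*1) = -35*(-33*8 + 18*1*(-615))/9 = -35*(-264 - 11070)/9 = -35*(-11334)/9 = -10*(-13223/3) = 132230/3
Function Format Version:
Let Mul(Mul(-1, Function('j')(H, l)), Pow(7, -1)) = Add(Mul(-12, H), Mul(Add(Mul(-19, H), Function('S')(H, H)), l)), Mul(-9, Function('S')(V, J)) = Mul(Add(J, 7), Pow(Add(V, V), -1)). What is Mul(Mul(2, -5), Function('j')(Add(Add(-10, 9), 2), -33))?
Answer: Rational(132230, 3) ≈ 44077.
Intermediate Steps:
Function('S')(V, J) = Mul(Rational(-1, 18), Pow(V, -1), Add(7, J)) (Function('S')(V, J) = Mul(Rational(-1, 9), Mul(Add(J, 7), Pow(Add(V, V), -1))) = Mul(Rational(-1, 9), Mul(Add(7, J), Pow(Mul(2, V), -1))) = Mul(Rational(-1, 9), Mul(Add(7, J), Mul(Rational(1, 2), Pow(V, -1)))) = Mul(Rational(-1, 9), Mul(Rational(1, 2), Pow(V, -1), Add(7, J))) = Mul(Rational(-1, 18), Pow(V, -1), Add(7, J)))
Function('j')(H, l) = Add(Mul(84, H), Mul(-7, l, Add(Mul(-19, H), Mul(Rational(1, 18), Pow(H, -1), Add(-7, Mul(-1, H)))))) (Function('j')(H, l) = Mul(-7, Add(Mul(-12, H), Mul(Add(Mul(-19, H), Mul(Rational(1, 18), Pow(H, -1), Add(-7, Mul(-1, H)))), l))) = Mul(-7, Add(Mul(-12, H), Mul(l, Add(Mul(-19, H), Mul(Rational(1, 18), Pow(H, -1), Add(-7, Mul(-1, H))))))) = Add(Mul(84, H), Mul(-7, l, Add(Mul(-19, H), Mul(Rational(1, 18), Pow(H, -1), Add(-7, Mul(-1, H)))))))
Mul(Mul(2, -5), Function('j')(Add(Add(-10, 9), 2), -33)) = Mul(Mul(2, -5), Mul(Rational(7, 18), Pow(Add(Add(-10, 9), 2), -1), Add(Mul(-33, Add(7, Add(Add(-10, 9), 2))), Mul(18, Pow(Add(Add(-10, 9), 2), 2), Add(12, Mul(19, -33)))))) = Mul(-10, Mul(Rational(7, 18), Pow(Add(-1, 2), -1), Add(Mul(-33, Add(7, Add(-1, 2))), Mul(18, Pow(Add(-1, 2), 2), Add(12, -627))))) = Mul(-10, Mul(Rational(7, 18), Pow(1, -1), Add(Mul(-33, Add(7, 1)), Mul(18, Pow(1, 2), -615)))) = Mul(-10, Mul(Rational(7, 18), 1, Add(Mul(-33, 8), Mul(18, 1, -615)))) = Mul(-10, Mul(Rational(7, 18), 1, Add(-264, -11070))) = Mul(-10, Mul(Rational(7, 18), 1, -11334)) = Mul(-10, Rational(-13223, 3)) = Rational(132230, 3)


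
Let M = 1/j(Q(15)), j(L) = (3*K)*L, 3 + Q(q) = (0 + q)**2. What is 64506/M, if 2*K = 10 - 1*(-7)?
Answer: 365168466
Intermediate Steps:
Q(q) = -3 + q**2 (Q(q) = -3 + (0 + q)**2 = -3 + q**2)
K = 17/2 (K = (10 - 1*(-7))/2 = (10 + 7)/2 = (1/2)*17 = 17/2 ≈ 8.5000)
j(L) = 51*L/2 (j(L) = (3*(17/2))*L = 51*L/2)
M = 1/5661 (M = 1/(51*(-3 + 15**2)/2) = 1/(51*(-3 + 225)/2) = 1/((51/2)*222) = 1/5661 ≈ 0.00017665)
64506/M = 64506/(1/5661) = 64506*5661 = 365168466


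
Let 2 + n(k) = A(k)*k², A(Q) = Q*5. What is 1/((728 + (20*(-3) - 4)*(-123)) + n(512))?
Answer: 1/671097238 ≈ 1.4901e-9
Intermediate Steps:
A(Q) = 5*Q
n(k) = -2 + 5*k³ (n(k) = -2 + (5*k)*k² = -2 + 5*k³)
1/((728 + (20*(-3) - 4)*(-123)) + n(512)) = 1/((728 + (20*(-3) - 4)*(-123)) + (-2 + 5*512³)) = 1/((728 + (-60 - 4)*(-123)) + (-2 + 5*134217728)) = 1/((728 - 64*(-123)) + (-2 + 671088640)) = 1/((728 + 7872) + 671088638) = 1/(8600 + 671088638) = 1/671097238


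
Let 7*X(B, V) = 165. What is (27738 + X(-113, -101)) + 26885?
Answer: 382526/7 ≈ 54647.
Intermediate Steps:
X(B, V) = 165/7 (X(B, V) = (1/7)*165 = 165/7)
(27738 + X(-113, -101)) + 26885 = (27738 + 165/7) + 26885 = 194331/7 + 26885 = 382526/7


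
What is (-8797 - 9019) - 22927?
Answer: -40743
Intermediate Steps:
(-8797 - 9019) - 22927 = -17816 - 22927 = -40743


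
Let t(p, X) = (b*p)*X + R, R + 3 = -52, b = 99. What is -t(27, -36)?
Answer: 96283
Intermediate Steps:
R = -55 (R = -3 - 52 = -55)
t(p, X) = -55 + 99*X*p (t(p, X) = (99*p)*X - 55 = 99*X*p - 55 = -55 + 99*X*p)
-t(27, -36) = -(-55 + 99*(-36)*27) = -(-55 - 96228) = -1*(-96283) = 96283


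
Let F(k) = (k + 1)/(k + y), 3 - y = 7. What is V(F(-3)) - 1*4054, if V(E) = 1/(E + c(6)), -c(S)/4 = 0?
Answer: -8101/2 ≈ -4050.5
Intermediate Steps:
y = -4 (y = 3 - 1*7 = 3 - 7 = -4)
c(S) = 0 (c(S) = -4*0 = 0)
F(k) = (1 + k)/(-4 + k) (F(k) = (k + 1)/(k - 4) = (1 + k)/(-4 + k))
V(E) = 1/E (V(E) = 1/(E + 0) = 1/E)
V(F(-3)) - 1*4054 = 1/((1 - 3)/(-4 - 3)) - 1*4054 = 1/(-2/(-7)) - 4054 = 1/(-⅐*(-2)) - 4054 = 1/(2/7) - 4054 = 7/2 - 4054 = -8101/2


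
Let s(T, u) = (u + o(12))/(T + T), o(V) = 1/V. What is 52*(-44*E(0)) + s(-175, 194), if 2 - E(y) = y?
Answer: -19221529/4200 ≈ -4576.6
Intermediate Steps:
E(y) = 2 - y
s(T, u) = (1/12 + u)/(2*T) (s(T, u) = (u + 1/12)/(T + T) = (u + 1/12)/((2*T)) = (1/12 + u)*(1/(2*T)) = (1/12 + u)/(2*T))
52*(-44*E(0)) + s(-175, 194) = 52*(-44*(2 - 1*0)) + (1/24)*(1 + 12*194)/(-175) = 52*(-44*(2 + 0)) + (1/24)*(-1/175)*(1 + 2328) = 52*(-44*2) + (1/24)*(-1/175)*2329 = 52*(-88) - 2329/4200 = -4576 - 2329/4200 = -19221529/4200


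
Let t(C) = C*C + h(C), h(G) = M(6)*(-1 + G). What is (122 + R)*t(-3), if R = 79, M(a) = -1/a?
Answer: 1943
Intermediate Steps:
h(G) = ⅙ - G/6 (h(G) = (-1/6)*(-1 + G) = (-1*⅙)*(-1 + G) = -(-1 + G)/6 = ⅙ - G/6)
t(C) = ⅙ + C² - C/6 (t(C) = C*C + (⅙ - C/6) = C² + (⅙ - C/6) = ⅙ + C² - C/6)
(122 + R)*t(-3) = (122 + 79)*(⅙ + (-3)² - ⅙*(-3)) = 201*(⅙ + 9 + ½) = 201*(29/3) = 1943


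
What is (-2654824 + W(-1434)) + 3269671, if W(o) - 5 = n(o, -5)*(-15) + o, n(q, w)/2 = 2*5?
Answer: 613118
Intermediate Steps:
n(q, w) = 20 (n(q, w) = 2*(2*5) = 2*10 = 20)
W(o) = -295 + o (W(o) = 5 + (20*(-15) + o) = 5 + (-300 + o) = -295 + o)
(-2654824 + W(-1434)) + 3269671 = (-2654824 + (-295 - 1434)) + 3269671 = (-2654824 - 1729) + 3269671 = -2656553 + 3269671 = 613118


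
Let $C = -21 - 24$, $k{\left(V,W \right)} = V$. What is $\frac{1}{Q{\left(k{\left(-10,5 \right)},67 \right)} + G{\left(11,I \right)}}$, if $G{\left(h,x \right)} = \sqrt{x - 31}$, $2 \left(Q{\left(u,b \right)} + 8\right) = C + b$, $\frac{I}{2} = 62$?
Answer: $- \frac{1}{28} + \frac{\sqrt{93}}{84} \approx 0.079091$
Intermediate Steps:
$C = -45$ ($C = -21 - 24 = -45$)
$I = 124$ ($I = 2 \cdot 62 = 124$)
$Q{\left(u,b \right)} = - \frac{61}{2} + \frac{b}{2}$ ($Q{\left(u,b \right)} = -8 + \frac{-45 + b}{2} = -8 + \left(- \frac{45}{2} + \frac{b}{2}\right) = - \frac{61}{2} + \frac{b}{2}$)
$G{\left(h,x \right)} = \sqrt{-31 + x}$
$\frac{1}{Q{\left(k{\left(-10,5 \right)},67 \right)} + G{\left(11,I \right)}} = \frac{1}{\left(- \frac{61}{2} + \frac{1}{2} \cdot 67\right) + \sqrt{-31 + 124}} = \frac{1}{\left(- \frac{61}{2} + \frac{67}{2}\right) + \sqrt{93}} = \frac{1}{3 + \sqrt{93}}$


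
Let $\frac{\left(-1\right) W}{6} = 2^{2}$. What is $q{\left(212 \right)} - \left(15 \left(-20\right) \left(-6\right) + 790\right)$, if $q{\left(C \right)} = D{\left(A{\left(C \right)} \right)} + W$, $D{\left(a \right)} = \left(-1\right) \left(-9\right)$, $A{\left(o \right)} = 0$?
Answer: $-2605$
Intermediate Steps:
$D{\left(a \right)} = 9$
$W = -24$ ($W = - 6 \cdot 2^{2} = \left(-6\right) 4 = -24$)
$q{\left(C \right)} = -15$ ($q{\left(C \right)} = 9 - 24 = -15$)
$q{\left(212 \right)} - \left(15 \left(-20\right) \left(-6\right) + 790\right) = -15 - \left(15 \left(-20\right) \left(-6\right) + 790\right) = -15 - \left(\left(-300\right) \left(-6\right) + 790\right) = -15 - \left(1800 + 790\right) = -15 - 2590 = -2605$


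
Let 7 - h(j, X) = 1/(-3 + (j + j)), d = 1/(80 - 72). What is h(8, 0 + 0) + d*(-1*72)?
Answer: -27/13 ≈ -2.0769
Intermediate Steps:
d = ⅛ (d = 1/8 = ⅛ ≈ 0.12500)
h(j, X) = 7 - 1/(-3 + 2*j) (h(j, X) = 7 - 1/(-3 + (j + j)) = 7 - 1/(-3 + 2*j))
h(8, 0 + 0) + d*(-1*72) = 2*(-11 + 7*8)/(-3 + 2*8) + (-1*72)/8 = 2*(-11 + 56)/(-3 + 16) + (⅛)*(-72) = 2*45/13 - 9 = 2*(1/13)*45 - 9 = 90/13 - 9 = -27/13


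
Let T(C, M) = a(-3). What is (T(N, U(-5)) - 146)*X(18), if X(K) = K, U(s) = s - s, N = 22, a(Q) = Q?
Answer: -2682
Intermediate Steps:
U(s) = 0
T(C, M) = -3
(T(N, U(-5)) - 146)*X(18) = (-3 - 146)*18 = -149*18 = -2682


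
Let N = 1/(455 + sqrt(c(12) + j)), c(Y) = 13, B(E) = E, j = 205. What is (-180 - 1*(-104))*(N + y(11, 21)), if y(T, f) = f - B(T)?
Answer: -157207900/206807 + 76*sqrt(218)/206807 ≈ -760.16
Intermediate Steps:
y(T, f) = f - T
N = 1/(455 + sqrt(218)) (N = 1/(455 + sqrt(13 + 205)) = 1/(455 + sqrt(218)) ≈ 0.0021287)
(-180 - 1*(-104))*(N + y(11, 21)) = (-180 - 1*(-104))*((455/206807 - sqrt(218)/206807) + (21 - 1*11)) = (-180 + 104)*((455/206807 - sqrt(218)/206807) + (21 - 11)) = -76*((455/206807 - sqrt(218)/206807) + 10) = -76*(2068525/206807 - sqrt(218)/206807) = -157207900/206807 + 76*sqrt(218)/206807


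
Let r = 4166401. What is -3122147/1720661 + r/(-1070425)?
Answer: -10510987913536/1841838550925 ≈ -5.7068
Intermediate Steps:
-3122147/1720661 + r/(-1070425) = -3122147/1720661 + 4166401/(-1070425) = -3122147*1/1720661 + 4166401*(-1/1070425) = -3122147/1720661 - 4166401/1070425 = -10510987913536/1841838550925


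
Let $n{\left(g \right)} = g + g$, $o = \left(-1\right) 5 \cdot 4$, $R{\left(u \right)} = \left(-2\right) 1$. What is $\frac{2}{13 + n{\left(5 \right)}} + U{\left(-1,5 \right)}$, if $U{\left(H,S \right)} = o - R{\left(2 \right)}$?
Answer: $- \frac{412}{23} \approx -17.913$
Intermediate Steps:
$R{\left(u \right)} = -2$
$o = -20$ ($o = \left(-5\right) 4 = -20$)
$n{\left(g \right)} = 2 g$
$U{\left(H,S \right)} = -18$ ($U{\left(H,S \right)} = -20 - -2 = -20 + 2 = -18$)
$\frac{2}{13 + n{\left(5 \right)}} + U{\left(-1,5 \right)} = \frac{2}{13 + 2 \cdot 5} - 18 = \frac{2}{13 + 10} - 18 = \frac{2}{23} - 18 = - \frac{412}{23}$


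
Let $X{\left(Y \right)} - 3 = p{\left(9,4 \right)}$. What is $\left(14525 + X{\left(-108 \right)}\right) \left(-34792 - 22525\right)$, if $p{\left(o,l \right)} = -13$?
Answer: $-831956255$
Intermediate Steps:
$X{\left(Y \right)} = -10$ ($X{\left(Y \right)} = 3 - 13 = -10$)
$\left(14525 + X{\left(-108 \right)}\right) \left(-34792 - 22525\right) = \left(14525 - 10\right) \left(-34792 - 22525\right) = 14515 \left(-57317\right) = -831956255$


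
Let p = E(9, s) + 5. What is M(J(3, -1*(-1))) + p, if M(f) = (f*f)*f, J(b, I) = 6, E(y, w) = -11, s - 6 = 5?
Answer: 210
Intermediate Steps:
s = 11 (s = 6 + 5 = 11)
M(f) = f**3 (M(f) = f**2*f = f**3)
p = -6 (p = -11 + 5 = -6)
M(J(3, -1*(-1))) + p = 6**3 - 6 = 216 - 6 = 210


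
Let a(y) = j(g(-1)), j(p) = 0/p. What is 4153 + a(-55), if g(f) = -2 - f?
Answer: 4153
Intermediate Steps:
j(p) = 0
a(y) = 0
4153 + a(-55) = 4153 + 0 = 4153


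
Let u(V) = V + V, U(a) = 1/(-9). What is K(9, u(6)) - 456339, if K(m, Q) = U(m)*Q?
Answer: -1369021/3 ≈ -4.5634e+5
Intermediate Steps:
U(a) = -1/9
u(V) = 2*V
K(m, Q) = -Q/9
K(9, u(6)) - 456339 = -2*6/9 - 456339 = -1/9*12 - 456339 = -4/3 - 456339 = -1369021/3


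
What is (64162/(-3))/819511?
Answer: -9166/351219 ≈ -0.026098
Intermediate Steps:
(64162/(-3))/819511 = -1/3*64162*(1/819511) = -64162/3*1/819511 = -9166/351219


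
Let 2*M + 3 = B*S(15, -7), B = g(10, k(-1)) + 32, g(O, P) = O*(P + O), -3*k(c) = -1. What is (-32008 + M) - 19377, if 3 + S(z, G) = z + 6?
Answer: -100337/2 ≈ -50169.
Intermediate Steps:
S(z, G) = 3 + z (S(z, G) = -3 + (z + 6) = -3 + (6 + z) = 3 + z)
k(c) = ⅓ (k(c) = -⅓*(-1) = ⅓)
g(O, P) = O*(O + P)
B = 406/3 (B = 10*(10 + ⅓) + 32 = 10*(31/3) + 32 = 310/3 + 32 = 406/3 ≈ 135.33)
M = 2433/2 (M = -3/2 + (406*(3 + 15)/3)/2 = -3/2 + ((406/3)*18)/2 = -3/2 + (½)*2436 = -3/2 + 1218 = 2433/2 ≈ 1216.5)
(-32008 + M) - 19377 = (-32008 + 2433/2) - 19377 = -61583/2 - 19377 = -100337/2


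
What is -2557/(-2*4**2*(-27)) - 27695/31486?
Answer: -52219091/13601952 ≈ -3.8391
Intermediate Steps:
-2557/(-2*4**2*(-27)) - 27695/31486 = -2557/(-2*16*(-27)) - 27695*1/31486 = -2557/((-32*(-27))) - 27695/31486 = -2557/864 - 27695/31486 = -52219091/13601952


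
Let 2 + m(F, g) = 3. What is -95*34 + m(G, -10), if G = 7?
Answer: -3229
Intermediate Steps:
m(F, g) = 1 (m(F, g) = -2 + 3 = 1)
-95*34 + m(G, -10) = -95*34 + 1 = -3230 + 1 = -3229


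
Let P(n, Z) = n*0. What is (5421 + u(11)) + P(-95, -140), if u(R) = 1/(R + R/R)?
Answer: 65053/12 ≈ 5421.1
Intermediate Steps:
P(n, Z) = 0
u(R) = 1/(1 + R) (u(R) = 1/(R + 1) = 1/(1 + R))
(5421 + u(11)) + P(-95, -140) = (5421 + 1/(1 + 11)) + 0 = (5421 + 1/12) + 0 = 65053/12 + 0 = 65053/12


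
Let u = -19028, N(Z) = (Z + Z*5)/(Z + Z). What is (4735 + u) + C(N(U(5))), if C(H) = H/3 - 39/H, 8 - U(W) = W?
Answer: -14305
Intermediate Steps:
U(W) = 8 - W
N(Z) = 3 (N(Z) = (Z + 5*Z)/((2*Z)) = (6*Z)*(1/(2*Z)) = 3)
C(H) = -39/H + H/3 (C(H) = H*(⅓) - 39/H = H/3 - 39/H = -39/H + H/3)
(4735 + u) + C(N(U(5))) = (4735 - 19028) + (-39/3 + (⅓)*3) = -14293 + (-39*⅓ + 1) = -14293 + (-13 + 1) = -14293 - 12 = -14305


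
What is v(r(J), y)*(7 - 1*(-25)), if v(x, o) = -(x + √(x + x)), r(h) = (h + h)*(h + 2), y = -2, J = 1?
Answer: -192 - 64*√3 ≈ -302.85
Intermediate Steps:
r(h) = 2*h*(2 + h) (r(h) = (2*h)*(2 + h) = 2*h*(2 + h))
v(x, o) = -x - √2*√x (v(x, o) = -(x + √(2*x)) = -(x + √2*√x) = -x - √2*√x)
v(r(J), y)*(7 - 1*(-25)) = (-2*(2 + 1) - √2*√(2*1*(2 + 1)))*(7 - 1*(-25)) = (-2*3 - √2*√(2*1*3))*(7 + 25) = (-1*6 - √2*√6)*32 = (-6 - 2*√3)*32 = -192 - 64*√3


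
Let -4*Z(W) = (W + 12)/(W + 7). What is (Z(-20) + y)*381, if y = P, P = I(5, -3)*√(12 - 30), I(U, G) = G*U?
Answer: -762/13 - 17145*I*√2 ≈ -58.615 - 24247.0*I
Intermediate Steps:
Z(W) = -(12 + W)/(4*(7 + W)) (Z(W) = -(W + 12)/(4*(W + 7)) = -(12 + W)/(4*(7 + W)))
P = -45*I*√2 (P = (-3*5)*√(12 - 30) = -45*I*√2 ≈ -63.64*I)
y = -45*I*√2 ≈ -63.64*I
(Z(-20) + y)*381 = ((-12 - 1*(-20))/(4*(7 - 20)) - 45*I*√2)*381 = ((¼)*(-12 + 20)/(-13) - 45*I*√2)*381 = ((¼)*(-1/13)*8 - 45*I*√2)*381 = (-2/13 - 45*I*√2)*381 = -762/13 - 17145*I*√2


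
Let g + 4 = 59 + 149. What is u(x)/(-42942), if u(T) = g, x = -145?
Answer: -2/421 ≈ -0.0047506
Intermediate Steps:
g = 204 (g = -4 + (59 + 149) = -4 + 208 = 204)
u(T) = 204
u(x)/(-42942) = 204/(-42942) = 204*(-1/42942) = -2/421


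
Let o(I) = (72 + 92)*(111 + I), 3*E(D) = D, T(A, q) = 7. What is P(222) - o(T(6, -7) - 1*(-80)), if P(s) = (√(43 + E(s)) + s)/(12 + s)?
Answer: -1266371/39 + √13/78 ≈ -32471.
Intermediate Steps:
E(D) = D/3
P(s) = (s + √(43 + s/3))/(12 + s) (P(s) = (√(43 + s/3) + s)/(12 + s) = (s + √(43 + s/3))/(12 + s))
o(I) = 18204 + 164*I (o(I) = 164*(111 + I) = 18204 + 164*I)
P(222) - o(T(6, -7) - 1*(-80)) = (222 + √(387 + 3*222)/3)/(12 + 222) - (18204 + 164*(7 - 1*(-80))) = (222 + √(387 + 666)/3)/234 - (18204 + 164*(7 + 80)) = (222 + √1053/3)/234 - (18204 + 164*87) = (222 + (9*√13)/3)/234 - (18204 + 14268) = (222 + 3*√13)/234 - 1*32472 = (37/39 + √13/78) - 32472 = -1266371/39 + √13/78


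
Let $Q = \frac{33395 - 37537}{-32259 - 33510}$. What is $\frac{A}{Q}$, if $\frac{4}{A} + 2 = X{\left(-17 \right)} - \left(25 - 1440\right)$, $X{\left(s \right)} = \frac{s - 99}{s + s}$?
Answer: $\frac{203286}{4533419} \approx 0.044842$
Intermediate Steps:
$X{\left(s \right)} = \frac{-99 + s}{2 s}$
$Q = \frac{4142}{65769}$ ($Q = - \frac{4142}{-65769} = \left(-4142\right) \left(- \frac{1}{65769}\right) = \frac{4142}{65769} \approx 0.062978$)
$A = \frac{68}{24079}$ ($A = \frac{4}{-2 - \left(25 - 1440 - \frac{-99 - 17}{2 \left(-17\right)}\right)} = \frac{4}{-2 + \left(\frac{1}{2} \left(- \frac{1}{17}\right) \left(-116\right) - \left(25 - 1440\right)\right)} = \frac{4}{-2 + \left(\frac{58}{17} - -1415\right)} = \frac{4}{-2 + \left(\frac{58}{17} + 1415\right)} = \frac{4}{-2 + \frac{24113}{17}} = \frac{4}{\frac{24079}{17}} = 4 \cdot \frac{17}{24079} = \frac{68}{24079} \approx 0.002824$)
$\frac{A}{Q} = \frac{68}{24079 \cdot \frac{4142}{65769}} = \frac{68}{24079} \cdot \frac{65769}{4142} = \frac{203286}{4533419}$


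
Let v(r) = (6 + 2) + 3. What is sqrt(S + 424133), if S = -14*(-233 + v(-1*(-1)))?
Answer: sqrt(427241) ≈ 653.64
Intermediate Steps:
v(r) = 11 (v(r) = 8 + 3 = 11)
S = 3108 (S = -14*(-233 + 11) = -14*(-222) = 3108)
sqrt(S + 424133) = sqrt(3108 + 424133) = sqrt(427241)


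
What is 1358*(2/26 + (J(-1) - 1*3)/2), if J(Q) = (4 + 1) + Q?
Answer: 10185/13 ≈ 783.46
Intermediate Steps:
J(Q) = 5 + Q
1358*(2/26 + (J(-1) - 1*3)/2) = 1358*(2/26 + ((5 - 1) - 1*3)/2) = 1358*(2*(1/26) + (4 - 3)*(½)) = 1358*(1/13 + 1*(½)) = 1358*(1/13 + ½) = 1358*(15/26) = 10185/13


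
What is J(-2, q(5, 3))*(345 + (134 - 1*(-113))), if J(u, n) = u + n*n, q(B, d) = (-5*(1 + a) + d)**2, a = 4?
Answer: 138678368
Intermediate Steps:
q(B, d) = (-25 + d)**2 (q(B, d) = (-5*(1 + 4) + d)**2 = (-5*5 + d)**2 = (-25 + d)**2)
J(u, n) = u + n**2
J(-2, q(5, 3))*(345 + (134 - 1*(-113))) = (-2 + ((-25 + 3)**2)**2)*(345 + (134 - 1*(-113))) = (-2 + ((-22)**2)**2)*(345 + (134 + 113)) = (-2 + 484**2)*(345 + 247) = (-2 + 234256)*592 = 234254*592 = 138678368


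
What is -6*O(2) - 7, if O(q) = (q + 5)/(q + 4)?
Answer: -14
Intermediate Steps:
O(q) = (5 + q)/(4 + q)
-6*O(2) - 7 = -6*(5 + 2)/(4 + 2) - 7 = -6*7/6 - 7 = -7 - 7 = -14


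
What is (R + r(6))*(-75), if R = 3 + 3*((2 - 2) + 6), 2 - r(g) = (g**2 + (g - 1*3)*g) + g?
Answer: 2775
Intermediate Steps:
r(g) = 2 - g - g**2 - g*(-3 + g) (r(g) = 2 - ((g**2 + (g - 1*3)*g) + g) = 2 - ((g**2 + (g - 3)*g) + g) = 2 - ((g**2 + (-3 + g)*g) + g) = 2 - ((g**2 + g*(-3 + g)) + g) = 2 - (g + g**2 + g*(-3 + g)) = 2 + (-g - g**2 - g*(-3 + g)) = 2 - g - g**2 - g*(-3 + g))
R = 21 (R = 3 + 3*(0 + 6) = 3 + 3*6 = 3 + 18 = 21)
(R + r(6))*(-75) = (21 + (2 - 2*6**2 + 2*6))*(-75) = (21 + (2 - 2*36 + 12))*(-75) = (21 + (2 - 72 + 12))*(-75) = (21 - 58)*(-75) = -37*(-75) = 2775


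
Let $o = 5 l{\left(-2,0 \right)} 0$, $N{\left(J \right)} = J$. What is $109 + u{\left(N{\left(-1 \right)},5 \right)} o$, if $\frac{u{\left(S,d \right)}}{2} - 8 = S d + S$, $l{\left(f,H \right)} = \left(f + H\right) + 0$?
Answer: $109$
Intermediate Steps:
$l{\left(f,H \right)} = H + f$ ($l{\left(f,H \right)} = \left(H + f\right) + 0 = H + f$)
$o = 0$ ($o = 5 \left(0 - 2\right) 0 = 5 \left(-2\right) 0 = \left(-10\right) 0 = 0$)
$u{\left(S,d \right)} = 16 + 2 S + 2 S d$ ($u{\left(S,d \right)} = 16 + 2 \left(S d + S\right) = 16 + 2 \left(S + S d\right) = 16 + \left(2 S + 2 S d\right) = 16 + 2 S + 2 S d$)
$109 + u{\left(N{\left(-1 \right)},5 \right)} o = 109 + \left(16 + 2 \left(-1\right) + 2 \left(-1\right) 5\right) 0 = 109 + \left(16 - 2 - 10\right) 0 = 109 + 4 \cdot 0 = 109 + 0 = 109$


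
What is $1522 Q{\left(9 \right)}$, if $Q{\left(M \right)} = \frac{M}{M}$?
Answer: $1522$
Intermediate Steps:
$Q{\left(M \right)} = 1$
$1522 Q{\left(9 \right)} = 1522 \cdot 1 = 1522$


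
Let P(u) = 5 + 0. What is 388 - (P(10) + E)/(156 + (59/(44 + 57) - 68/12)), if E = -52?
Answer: 17756705/45728 ≈ 388.31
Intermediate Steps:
P(u) = 5
388 - (P(10) + E)/(156 + (59/(44 + 57) - 68/12)) = 388 - (5 - 52)/(156 + (59/(44 + 57) - 68/12)) = 388 - (-47)/(156 + (59/101 - 68*1/12)) = 388 - (-47)/(156 + (59*(1/101) - 17/3)) = 388 - (-47)/(156 + (59/101 - 17/3)) = 388 - (-47)/(156 - 1540/303) = 388 - (-47)/45728/303 = 388 - (-47)*303/45728 = 388 - 1*(-14241/45728) = 388 + 14241/45728 = 17756705/45728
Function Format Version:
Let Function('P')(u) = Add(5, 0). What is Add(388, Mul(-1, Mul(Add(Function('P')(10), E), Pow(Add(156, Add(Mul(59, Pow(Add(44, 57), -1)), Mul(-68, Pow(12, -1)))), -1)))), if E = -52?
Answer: Rational(17756705, 45728) ≈ 388.31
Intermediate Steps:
Function('P')(u) = 5
Add(388, Mul(-1, Mul(Add(Function('P')(10), E), Pow(Add(156, Add(Mul(59, Pow(Add(44, 57), -1)), Mul(-68, Pow(12, -1)))), -1)))) = Add(388, Mul(-1, Mul(Add(5, -52), Pow(Add(156, Add(Mul(59, Pow(Add(44, 57), -1)), Mul(-68, Pow(12, -1)))), -1)))) = Add(388, Mul(-1, Mul(-47, Pow(Add(156, Add(Mul(59, Pow(101, -1)), Mul(-68, Rational(1, 12)))), -1)))) = Add(388, Mul(-1, Mul(-47, Pow(Add(156, Add(Mul(59, Rational(1, 101)), Rational(-17, 3))), -1)))) = Add(388, Mul(-1, Mul(-47, Pow(Add(156, Add(Rational(59, 101), Rational(-17, 3))), -1)))) = Add(388, Mul(-1, Mul(-47, Pow(Add(156, Rational(-1540, 303)), -1)))) = Add(388, Mul(-1, Mul(-47, Pow(Rational(45728, 303), -1)))) = Add(388, Mul(-1, Mul(-47, Rational(303, 45728)))) = Add(388, Mul(-1, Rational(-14241, 45728))) = Add(388, Rational(14241, 45728)) = Rational(17756705, 45728)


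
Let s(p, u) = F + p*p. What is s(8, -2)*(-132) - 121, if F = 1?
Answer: -8701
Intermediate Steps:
s(p, u) = 1 + p² (s(p, u) = 1 + p*p = 1 + p²)
s(8, -2)*(-132) - 121 = (1 + 8²)*(-132) - 121 = (1 + 64)*(-132) - 121 = 65*(-132) - 121 = -8580 - 121 = -8701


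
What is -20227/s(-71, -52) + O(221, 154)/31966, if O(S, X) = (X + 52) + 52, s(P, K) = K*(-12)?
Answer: -323207645/9973392 ≈ -32.407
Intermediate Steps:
s(P, K) = -12*K
O(S, X) = 104 + X (O(S, X) = (52 + X) + 52 = 104 + X)
-20227/s(-71, -52) + O(221, 154)/31966 = -20227/((-12*(-52))) + (104 + 154)/31966 = -20227/624 + 258*(1/31966) = -20227*1/624 + 129/15983 = -20227/624 + 129/15983 = -323207645/9973392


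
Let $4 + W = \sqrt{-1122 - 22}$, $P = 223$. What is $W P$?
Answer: $-892 + 446 i \sqrt{286} \approx -892.0 + 7542.5 i$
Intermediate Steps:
$W = -4 + 2 i \sqrt{286}$ ($W = -4 + \sqrt{-1122 - 22} = -4 + \sqrt{-1144} = -4 + 2 i \sqrt{286} \approx -4.0 + 33.823 i$)
$W P = \left(-4 + 2 i \sqrt{286}\right) 223 = -892 + 446 i \sqrt{286}$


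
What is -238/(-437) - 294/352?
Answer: -22351/76912 ≈ -0.29060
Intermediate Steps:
-238/(-437) - 294/352 = -238*(-1/437) - 294*1/352 = 238/437 - 147/176 = -22351/76912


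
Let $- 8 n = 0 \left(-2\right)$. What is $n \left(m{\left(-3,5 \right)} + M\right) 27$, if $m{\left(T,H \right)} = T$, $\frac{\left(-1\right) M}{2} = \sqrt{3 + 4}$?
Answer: $0$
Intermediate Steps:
$M = - 2 \sqrt{7}$ ($M = - 2 \sqrt{3 + 4} = - 2 \sqrt{7} \approx -5.2915$)
$n = 0$ ($n = - \frac{0 \left(-2\right)}{8} = \left(- \frac{1}{8}\right) 0 = 0$)
$n \left(m{\left(-3,5 \right)} + M\right) 27 = 0 \left(-3 - 2 \sqrt{7}\right) 27 = 0 \cdot 27 = 0$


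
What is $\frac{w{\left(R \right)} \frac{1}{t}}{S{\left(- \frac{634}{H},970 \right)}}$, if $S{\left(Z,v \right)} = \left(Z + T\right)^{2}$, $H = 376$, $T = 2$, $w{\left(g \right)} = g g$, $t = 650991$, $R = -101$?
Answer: $\frac{360544144}{2266099671} \approx 0.1591$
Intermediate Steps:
$w{\left(g \right)} = g^{2}$
$S{\left(Z,v \right)} = \left(2 + Z\right)^{2}$ ($S{\left(Z,v \right)} = \left(Z + 2\right)^{2} = \left(2 + Z\right)^{2}$)
$\frac{w{\left(R \right)} \frac{1}{t}}{S{\left(- \frac{634}{H},970 \right)}} = \frac{\left(-101\right)^{2} \cdot \frac{1}{650991}}{\left(2 - \frac{634}{376}\right)^{2}} = \frac{10201 \cdot \frac{1}{650991}}{\left(2 - \frac{317}{188}\right)^{2}} = \frac{10201}{650991 \left(2 - \frac{317}{188}\right)^{2}} = \frac{10201}{650991 \left(\frac{59}{188}\right)^{2}} = \frac{10201}{650991 \cdot \frac{3481}{35344}} = \frac{10201}{650991} \cdot \frac{35344}{3481} = \frac{360544144}{2266099671}$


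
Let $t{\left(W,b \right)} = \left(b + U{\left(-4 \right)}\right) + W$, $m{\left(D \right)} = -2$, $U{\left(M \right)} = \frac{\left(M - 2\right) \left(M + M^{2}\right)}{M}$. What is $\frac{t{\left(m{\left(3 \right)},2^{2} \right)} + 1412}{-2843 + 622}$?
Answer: $- \frac{1432}{2221} \approx -0.64475$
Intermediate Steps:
$U{\left(M \right)} = \frac{\left(-2 + M\right) \left(M + M^{2}\right)}{M}$
$t{\left(W,b \right)} = 18 + W + b$ ($t{\left(W,b \right)} = \left(b - \left(-2 - 16\right)\right) + W = \left(b + \left(-2 + 16 + 4\right)\right) + W = \left(b + 18\right) + W = \left(18 + b\right) + W = 18 + W + b$)
$\frac{t{\left(m{\left(3 \right)},2^{2} \right)} + 1412}{-2843 + 622} = \frac{\left(18 - 2 + 2^{2}\right) + 1412}{-2843 + 622} = \frac{\left(18 - 2 + 4\right) + 1412}{-2221} = \left(20 + 1412\right) \left(- \frac{1}{2221}\right) = 1432 \left(- \frac{1}{2221}\right) = - \frac{1432}{2221}$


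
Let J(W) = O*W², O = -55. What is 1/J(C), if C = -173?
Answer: -1/1646095 ≈ -6.0750e-7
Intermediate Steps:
J(W) = -55*W²
1/J(C) = 1/(-55*(-173)²) = 1/(-55*29929) = 1/(-1646095) = -1/1646095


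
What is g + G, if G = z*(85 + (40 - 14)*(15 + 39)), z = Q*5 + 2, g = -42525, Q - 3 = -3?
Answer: -39547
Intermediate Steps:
Q = 0 (Q = 3 - 3 = 0)
z = 2 (z = 0*5 + 2 = 0 + 2 = 2)
G = 2978 (G = 2*(85 + (40 - 14)*(15 + 39)) = 2*(85 + 26*54) = 2*(85 + 1404) = 2*1489 = 2978)
g + G = -42525 + 2978 = -39547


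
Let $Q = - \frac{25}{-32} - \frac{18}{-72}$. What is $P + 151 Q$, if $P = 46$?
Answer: $\frac{6455}{32} \approx 201.72$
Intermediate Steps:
$Q = \frac{33}{32}$ ($Q = \left(-25\right) \left(- \frac{1}{32}\right) - - \frac{1}{4} = \frac{25}{32} + \frac{1}{4} = \frac{33}{32} \approx 1.0313$)
$P + 151 Q = 46 + 151 \cdot \frac{33}{32} = 46 + \frac{4983}{32} = \frac{6455}{32}$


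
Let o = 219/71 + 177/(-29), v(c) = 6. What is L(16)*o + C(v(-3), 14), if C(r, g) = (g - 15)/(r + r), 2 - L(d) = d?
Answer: 1042229/24708 ≈ 42.182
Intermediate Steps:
L(d) = 2 - d
C(r, g) = (-15 + g)/(2*r) (C(r, g) = (-15 + g)/((2*r)) = (-15 + g)*(1/(2*r)) = (-15 + g)/(2*r))
o = -6216/2059 (o = 219*(1/71) + 177*(-1/29) = 219/71 - 177/29 = -6216/2059 ≈ -3.0189)
L(16)*o + C(v(-3), 14) = (2 - 1*16)*(-6216/2059) + (½)*(-15 + 14)/6 = (2 - 16)*(-6216/2059) + (½)*(⅙)*(-1) = -14*(-6216/2059) - 1/12 = 87024/2059 - 1/12 = 1042229/24708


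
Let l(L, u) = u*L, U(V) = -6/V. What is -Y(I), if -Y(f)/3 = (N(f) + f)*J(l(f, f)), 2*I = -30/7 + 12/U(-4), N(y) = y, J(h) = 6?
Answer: 468/7 ≈ 66.857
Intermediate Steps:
l(L, u) = L*u
I = 13/7 (I = (-30/7 + 12/((-6/(-4))))/2 = (-30*⅐ + 12/((-6*(-¼))))/2 = (-30/7 + 12/(3/2))/2 = (-30/7 + 12*(⅔))/2 = (-30/7 + 8)/2 = (½)*(26/7) = 13/7 ≈ 1.8571)
Y(f) = -36*f (Y(f) = -3*(f + f)*6 = -3*2*f*6 = -36*f)
-Y(I) = -(-36)*13/7 = -1*(-468/7) = 468/7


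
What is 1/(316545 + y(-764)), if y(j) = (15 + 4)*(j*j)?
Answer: 1/11406769 ≈ 8.7667e-8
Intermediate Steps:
y(j) = 19*j²
1/(316545 + y(-764)) = 1/(316545 + 19*(-764)²) = 1/(316545 + 19*583696) = 1/(316545 + 11090224) = 1/11406769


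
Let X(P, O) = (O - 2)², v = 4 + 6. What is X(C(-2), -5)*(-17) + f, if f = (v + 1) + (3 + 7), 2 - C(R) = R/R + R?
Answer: -812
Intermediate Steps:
v = 10
C(R) = 1 - R (C(R) = 2 - (R/R + R) = 2 - (1 + R) = 2 + (-1 - R) = 1 - R)
f = 21 (f = (10 + 1) + (3 + 7) = 11 + 10 = 21)
X(P, O) = (-2 + O)²
X(C(-2), -5)*(-17) + f = (-2 - 5)²*(-17) + 21 = (-7)²*(-17) + 21 = 49*(-17) + 21 = -833 + 21 = -812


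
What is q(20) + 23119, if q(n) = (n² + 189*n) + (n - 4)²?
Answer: 27555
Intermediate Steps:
q(n) = n² + (-4 + n)² + 189*n (q(n) = (n² + 189*n) + (-4 + n)² = n² + (-4 + n)² + 189*n)
q(20) + 23119 = (16 + 2*20² + 181*20) + 23119 = (16 + 2*400 + 3620) + 23119 = (16 + 800 + 3620) + 23119 = 4436 + 23119 = 27555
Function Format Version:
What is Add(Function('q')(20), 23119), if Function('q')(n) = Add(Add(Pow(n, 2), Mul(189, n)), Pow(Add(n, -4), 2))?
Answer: 27555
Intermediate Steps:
Function('q')(n) = Add(Pow(n, 2), Pow(Add(-4, n), 2), Mul(189, n)) (Function('q')(n) = Add(Add(Pow(n, 2), Mul(189, n)), Pow(Add(-4, n), 2)) = Add(Pow(n, 2), Pow(Add(-4, n), 2), Mul(189, n)))
Add(Function('q')(20), 23119) = Add(Add(16, Mul(2, Pow(20, 2)), Mul(181, 20)), 23119) = Add(Add(16, Mul(2, 400), 3620), 23119) = Add(Add(16, 800, 3620), 23119) = Add(4436, 23119) = 27555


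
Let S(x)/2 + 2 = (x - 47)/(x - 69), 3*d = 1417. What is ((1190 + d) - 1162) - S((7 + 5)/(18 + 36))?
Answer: 934021/1857 ≈ 502.97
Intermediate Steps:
d = 1417/3 (d = (1/3)*1417 = 1417/3 ≈ 472.33)
S(x) = -4 + 2*(-47 + x)/(-69 + x) (S(x) = -4 + 2*((x - 47)/(x - 69)) = -4 + 2*((-47 + x)/(-69 + x)) = -4 + 2*(-47 + x)/(-69 + x))
((1190 + d) - 1162) - S((7 + 5)/(18 + 36)) = ((1190 + 1417/3) - 1162) - 2*(91 - (7 + 5)/(18 + 36))/(-69 + (7 + 5)/(18 + 36)) = (4987/3 - 1162) - 2*(91 - 12/54)/(-69 + 12/54) = 1501/3 - 2*(91 - 12/54)/(-69 + 12*(1/54)) = 1501/3 - 2*(91 - 1*2/9)/(-69 + 2/9) = 1501/3 - 2*(91 - 2/9)/(-619/9) = 1501/3 - 2*(-9)*817/(619*9) = 1501/3 - 1*(-1634/619) = 1501/3 + 1634/619 = 934021/1857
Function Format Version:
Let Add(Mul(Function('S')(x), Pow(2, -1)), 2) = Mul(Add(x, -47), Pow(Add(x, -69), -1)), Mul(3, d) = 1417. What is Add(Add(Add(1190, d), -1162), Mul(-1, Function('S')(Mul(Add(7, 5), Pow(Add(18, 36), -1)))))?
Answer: Rational(934021, 1857) ≈ 502.97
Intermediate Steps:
d = Rational(1417, 3) (d = Mul(Rational(1, 3), 1417) = Rational(1417, 3) ≈ 472.33)
Function('S')(x) = Add(-4, Mul(2, Pow(Add(-69, x), -1), Add(-47, x))) (Function('S')(x) = Add(-4, Mul(2, Mul(Add(x, -47), Pow(Add(x, -69), -1)))) = Add(-4, Mul(2, Mul(Add(-47, x), Pow(Add(-69, x), -1)))) = Add(-4, Mul(2, Mul(Pow(Add(-69, x), -1), Add(-47, x)))) = Add(-4, Mul(2, Pow(Add(-69, x), -1), Add(-47, x))))
Add(Add(Add(1190, d), -1162), Mul(-1, Function('S')(Mul(Add(7, 5), Pow(Add(18, 36), -1))))) = Add(Add(Add(1190, Rational(1417, 3)), -1162), Mul(-1, Mul(2, Pow(Add(-69, Mul(Add(7, 5), Pow(Add(18, 36), -1))), -1), Add(91, Mul(-1, Mul(Add(7, 5), Pow(Add(18, 36), -1))))))) = Add(Add(Rational(4987, 3), -1162), Mul(-1, Mul(2, Pow(Add(-69, Mul(12, Pow(54, -1))), -1), Add(91, Mul(-1, Mul(12, Pow(54, -1))))))) = Add(Rational(1501, 3), Mul(-1, Mul(2, Pow(Add(-69, Mul(12, Rational(1, 54))), -1), Add(91, Mul(-1, Mul(12, Rational(1, 54))))))) = Add(Rational(1501, 3), Mul(-1, Mul(2, Pow(Add(-69, Rational(2, 9)), -1), Add(91, Mul(-1, Rational(2, 9)))))) = Add(Rational(1501, 3), Mul(-1, Mul(2, Pow(Rational(-619, 9), -1), Add(91, Rational(-2, 9))))) = Add(Rational(1501, 3), Mul(-1, Mul(2, Rational(-9, 619), Rational(817, 9)))) = Add(Rational(1501, 3), Mul(-1, Rational(-1634, 619))) = Add(Rational(1501, 3), Rational(1634, 619)) = Rational(934021, 1857)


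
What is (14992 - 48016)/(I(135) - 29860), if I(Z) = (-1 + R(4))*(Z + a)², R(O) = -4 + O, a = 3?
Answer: 4128/6113 ≈ 0.67528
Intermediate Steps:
I(Z) = -(3 + Z)² (I(Z) = (-1 + (-4 + 4))*(Z + 3)² = (-1 + 0)*(3 + Z)² = -(3 + Z)²)
(14992 - 48016)/(I(135) - 29860) = (14992 - 48016)/(-(3 + 135)² - 29860) = -33024/(-1*138² - 29860) = -33024/(-1*19044 - 29860) = -33024/(-19044 - 29860) = -33024/(-48904) = -33024*(-1/48904) = 4128/6113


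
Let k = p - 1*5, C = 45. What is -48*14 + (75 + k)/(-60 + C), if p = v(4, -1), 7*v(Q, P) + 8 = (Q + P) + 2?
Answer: -71047/105 ≈ -676.64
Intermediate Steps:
v(Q, P) = -6/7 + P/7 + Q/7 (v(Q, P) = -8/7 + ((Q + P) + 2)/7 = -8/7 + ((P + Q) + 2)/7 = -8/7 + (2 + P + Q)/7 = -8/7 + (2/7 + P/7 + Q/7) = -6/7 + P/7 + Q/7)
p = -3/7 (p = -6/7 + (⅐)*(-1) + (⅐)*4 = -6/7 - ⅐ + 4/7 = -3/7 ≈ -0.42857)
k = -38/7 (k = -3/7 - 1*5 = -3/7 - 5 = -38/7 ≈ -5.4286)
-48*14 + (75 + k)/(-60 + C) = -48*14 + (75 - 38/7)/(-60 + 45) = -672 + (487/7)/(-15) = -672 + (487/7)*(-1/15) = -672 - 487/105 = -71047/105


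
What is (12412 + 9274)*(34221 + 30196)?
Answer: 1396947062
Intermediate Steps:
(12412 + 9274)*(34221 + 30196) = 21686*64417 = 1396947062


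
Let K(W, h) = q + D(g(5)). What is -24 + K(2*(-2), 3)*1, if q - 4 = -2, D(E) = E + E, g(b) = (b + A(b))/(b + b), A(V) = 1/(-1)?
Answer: -106/5 ≈ -21.200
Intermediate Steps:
A(V) = -1
g(b) = (-1 + b)/(2*b) (g(b) = (b - 1)/(b + b) = (-1 + b)/((2*b)) = (-1 + b)*(1/(2*b)) = (-1 + b)/(2*b))
D(E) = 2*E
q = 2 (q = 4 - 2 = 2)
K(W, h) = 14/5 (K(W, h) = 2 + 2*((½)*(-1 + 5)/5) = 2 + 2*((½)*(⅕)*4) = 2 + 2*(⅖) = 2 + ⅘ = 14/5)
-24 + K(2*(-2), 3)*1 = -24 + (14/5)*1 = -24 + 14/5 = -106/5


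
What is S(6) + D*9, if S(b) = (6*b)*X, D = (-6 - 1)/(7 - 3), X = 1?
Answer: 81/4 ≈ 20.250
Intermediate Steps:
D = -7/4 ≈ -1.7500
S(b) = 6*b (S(b) = (6*b)*1 = 6*b)
S(6) + D*9 = 6*6 - 7/4*9 = 36 - 63/4 = 81/4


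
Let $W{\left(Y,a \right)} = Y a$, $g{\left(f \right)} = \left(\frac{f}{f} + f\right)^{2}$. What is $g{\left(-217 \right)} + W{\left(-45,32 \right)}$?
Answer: $45216$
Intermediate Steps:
$g{\left(f \right)} = \left(1 + f\right)^{2}$
$g{\left(-217 \right)} + W{\left(-45,32 \right)} = \left(1 - 217\right)^{2} - 1440 = \left(-216\right)^{2} - 1440 = 46656 - 1440 = 45216$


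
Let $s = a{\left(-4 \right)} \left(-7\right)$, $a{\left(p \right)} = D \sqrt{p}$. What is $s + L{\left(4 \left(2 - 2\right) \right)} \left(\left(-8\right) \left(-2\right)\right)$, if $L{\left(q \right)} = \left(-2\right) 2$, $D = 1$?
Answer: $-64 - 14 i \approx -64.0 - 14.0 i$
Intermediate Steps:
$a{\left(p \right)} = \sqrt{p}$ ($a{\left(p \right)} = 1 \sqrt{p} = \sqrt{p}$)
$s = - 14 i$ ($s = \sqrt{-4} \left(-7\right) = 2 i \left(-7\right) = - 14 i \approx - 14.0 i$)
$L{\left(q \right)} = -4$
$s + L{\left(4 \left(2 - 2\right) \right)} \left(\left(-8\right) \left(-2\right)\right) = - 14 i - 4 \left(\left(-8\right) \left(-2\right)\right) = - 14 i - 64 = -64 - 14 i$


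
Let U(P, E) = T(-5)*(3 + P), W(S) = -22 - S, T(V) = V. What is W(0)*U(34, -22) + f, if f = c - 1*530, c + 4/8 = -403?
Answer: 6273/2 ≈ 3136.5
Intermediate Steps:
c = -807/2 (c = -1/2 - 403 = -807/2 ≈ -403.50)
U(P, E) = -15 - 5*P (U(P, E) = -5*(3 + P) = -15 - 5*P)
f = -1867/2 (f = -807/2 - 1*530 = -807/2 - 530 = -1867/2 ≈ -933.50)
W(0)*U(34, -22) + f = (-22 - 1*0)*(-15 - 5*34) - 1867/2 = (-22 + 0)*(-15 - 170) - 1867/2 = -22*(-185) - 1867/2 = 4070 - 1867/2 = 6273/2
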